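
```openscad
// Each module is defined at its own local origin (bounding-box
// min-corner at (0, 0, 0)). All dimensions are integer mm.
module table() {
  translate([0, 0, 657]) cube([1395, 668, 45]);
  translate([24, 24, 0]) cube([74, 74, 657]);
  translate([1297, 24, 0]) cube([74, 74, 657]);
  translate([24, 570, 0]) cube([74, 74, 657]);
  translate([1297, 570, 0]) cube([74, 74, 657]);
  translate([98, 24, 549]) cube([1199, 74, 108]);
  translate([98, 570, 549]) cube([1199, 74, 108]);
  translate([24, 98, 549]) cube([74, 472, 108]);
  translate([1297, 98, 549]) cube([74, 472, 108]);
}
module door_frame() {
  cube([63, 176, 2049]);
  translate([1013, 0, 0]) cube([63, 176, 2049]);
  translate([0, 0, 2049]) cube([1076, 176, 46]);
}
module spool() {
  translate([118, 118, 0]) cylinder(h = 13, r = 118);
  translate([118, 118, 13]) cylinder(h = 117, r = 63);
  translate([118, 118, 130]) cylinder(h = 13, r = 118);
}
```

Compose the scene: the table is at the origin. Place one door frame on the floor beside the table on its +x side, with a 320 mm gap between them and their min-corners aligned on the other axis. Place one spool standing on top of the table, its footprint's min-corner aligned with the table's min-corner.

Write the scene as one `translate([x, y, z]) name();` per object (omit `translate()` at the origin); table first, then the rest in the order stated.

table();
translate([1715, 0, 0]) door_frame();
translate([0, 0, 702]) spool();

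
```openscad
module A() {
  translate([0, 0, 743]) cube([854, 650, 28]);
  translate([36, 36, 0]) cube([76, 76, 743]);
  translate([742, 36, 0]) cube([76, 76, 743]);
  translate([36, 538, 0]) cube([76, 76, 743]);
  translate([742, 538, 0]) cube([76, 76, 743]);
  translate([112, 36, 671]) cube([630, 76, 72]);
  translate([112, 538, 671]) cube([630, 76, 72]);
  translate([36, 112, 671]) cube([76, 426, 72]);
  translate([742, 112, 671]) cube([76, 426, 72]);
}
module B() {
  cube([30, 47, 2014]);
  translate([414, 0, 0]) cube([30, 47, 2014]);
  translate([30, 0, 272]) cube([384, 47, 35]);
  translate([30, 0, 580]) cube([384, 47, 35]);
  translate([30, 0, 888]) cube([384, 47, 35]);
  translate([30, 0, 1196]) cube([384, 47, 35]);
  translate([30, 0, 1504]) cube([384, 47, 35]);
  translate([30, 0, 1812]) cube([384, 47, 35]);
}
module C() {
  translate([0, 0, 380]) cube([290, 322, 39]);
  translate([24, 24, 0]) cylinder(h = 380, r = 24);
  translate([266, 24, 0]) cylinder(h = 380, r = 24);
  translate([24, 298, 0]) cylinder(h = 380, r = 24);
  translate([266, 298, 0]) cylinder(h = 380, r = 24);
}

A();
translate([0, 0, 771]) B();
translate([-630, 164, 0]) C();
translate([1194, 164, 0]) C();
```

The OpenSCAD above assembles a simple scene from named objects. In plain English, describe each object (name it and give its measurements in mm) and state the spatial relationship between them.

A is a rectangular dining table. The top is 854×650×28 mm with its upper surface at z = 771 mm. It stands on four 76×76 mm square legs, each inset 36 mm from the nearest pair of top edges, running from the floor to the underside of the top. Four apron rails, 76 mm thick and 72 mm tall, run between adjacent legs with their top edges flush with the underside of the top and their outer faces flush with the legs' outer faces.

B is a wooden ladder with two side rails of 30×47 mm section and 2014 mm height, set 444 mm apart overall. Between them run 6 rectangular rungs (47 mm deep, 35 mm thick), front faces flush with the rails' −y face. The bottom of the first rung is 272 mm above the floor and each subsequent rung is 308 mm higher than the one below.

C is a four-legged stool. The seat is a 290×322×39 mm slab whose top surface is at z = 419 mm; four round legs, each 48 mm in diameter, run from the floor (z = 0) to the underside of the seat, each leg's axis is inset half a diameter from the nearest pair of seat edges (so the leg's bounding box is flush with the corner).

The ladder is on top of the table. Two stools sit around the table at the −x, +x sides.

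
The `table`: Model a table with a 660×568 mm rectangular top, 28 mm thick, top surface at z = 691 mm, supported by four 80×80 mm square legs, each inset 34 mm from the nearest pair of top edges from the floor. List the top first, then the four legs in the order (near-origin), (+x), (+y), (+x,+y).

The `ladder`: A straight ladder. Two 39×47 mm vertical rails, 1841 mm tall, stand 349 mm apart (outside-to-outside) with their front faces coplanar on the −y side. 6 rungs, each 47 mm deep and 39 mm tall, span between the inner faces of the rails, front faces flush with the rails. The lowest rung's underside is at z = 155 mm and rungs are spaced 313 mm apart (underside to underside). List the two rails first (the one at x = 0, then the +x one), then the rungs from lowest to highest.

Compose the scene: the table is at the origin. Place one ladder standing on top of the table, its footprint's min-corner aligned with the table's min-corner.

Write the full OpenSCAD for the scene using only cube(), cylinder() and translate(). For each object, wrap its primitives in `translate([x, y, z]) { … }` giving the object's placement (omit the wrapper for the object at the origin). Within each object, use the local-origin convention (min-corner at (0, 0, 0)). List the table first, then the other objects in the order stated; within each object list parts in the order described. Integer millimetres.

translate([0, 0, 663]) cube([660, 568, 28]);
translate([34, 34, 0]) cube([80, 80, 663]);
translate([546, 34, 0]) cube([80, 80, 663]);
translate([34, 454, 0]) cube([80, 80, 663]);
translate([546, 454, 0]) cube([80, 80, 663]);
translate([0, 0, 691]) {
  cube([39, 47, 1841]);
  translate([310, 0, 0]) cube([39, 47, 1841]);
  translate([39, 0, 155]) cube([271, 47, 39]);
  translate([39, 0, 468]) cube([271, 47, 39]);
  translate([39, 0, 781]) cube([271, 47, 39]);
  translate([39, 0, 1094]) cube([271, 47, 39]);
  translate([39, 0, 1407]) cube([271, 47, 39]);
  translate([39, 0, 1720]) cube([271, 47, 39]);
}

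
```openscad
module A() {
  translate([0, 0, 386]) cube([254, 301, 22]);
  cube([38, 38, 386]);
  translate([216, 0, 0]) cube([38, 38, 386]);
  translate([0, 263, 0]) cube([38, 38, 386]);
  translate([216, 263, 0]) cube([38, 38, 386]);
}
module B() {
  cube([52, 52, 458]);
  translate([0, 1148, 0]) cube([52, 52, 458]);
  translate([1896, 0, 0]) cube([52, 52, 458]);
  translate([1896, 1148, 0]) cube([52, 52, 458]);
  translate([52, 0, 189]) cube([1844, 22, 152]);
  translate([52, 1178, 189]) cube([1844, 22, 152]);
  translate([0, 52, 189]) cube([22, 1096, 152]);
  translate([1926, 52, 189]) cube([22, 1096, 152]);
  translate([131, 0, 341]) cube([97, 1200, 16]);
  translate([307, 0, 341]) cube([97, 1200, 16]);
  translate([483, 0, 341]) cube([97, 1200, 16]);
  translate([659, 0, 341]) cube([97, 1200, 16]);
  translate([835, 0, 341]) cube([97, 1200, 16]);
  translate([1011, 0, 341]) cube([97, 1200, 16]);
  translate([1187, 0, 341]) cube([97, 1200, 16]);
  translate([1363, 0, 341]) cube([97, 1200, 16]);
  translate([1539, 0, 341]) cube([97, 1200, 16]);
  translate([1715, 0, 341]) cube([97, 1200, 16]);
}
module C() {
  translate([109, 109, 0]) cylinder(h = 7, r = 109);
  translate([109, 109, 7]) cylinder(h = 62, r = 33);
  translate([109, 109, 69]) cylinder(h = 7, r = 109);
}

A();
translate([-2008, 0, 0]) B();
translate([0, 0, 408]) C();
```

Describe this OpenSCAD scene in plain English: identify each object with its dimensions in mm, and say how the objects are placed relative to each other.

A is a four-legged stool. The seat is a 254×301×22 mm slab whose top surface is at z = 408 mm; four square legs, each 38×38 mm in cross-section, run from the floor (z = 0) to the underside of the seat, each flush with a corner of the seat.

B is a bed frame 1948 mm long (x) by 1200 mm wide (y). Four 52×52 mm corner posts, 458 mm tall, at the corners of the footprint. Four rails of 22 mm thickness and 152 mm height run between adjacent posts with their undersides at z = 189 mm, their outer faces flush with the outside of the frame (the two x-running rails run between the posts' inner faces; the two y-running rails run between the posts' inner faces). 10 slats, each 97 mm wide (x) and 16 mm thick, lie across the top of the two x-running rails, running the full 1200 mm width of the frame in y; the slats are evenly spaced along x between the inner faces of the end posts with equal gaps (rounded down to the nearest mm) at the −x end and between each pair — any rounding remainder accumulates at the +x end.

C is a spool: two coaxial disc flanges of radius 109 mm and thickness 7 mm, joined by a core cylinder of radius 33 mm and height 62 mm. The lower flange rests on z = 0 and the three cylinders share a vertical axis.

The bed frame is on the floor beside the stool on its −x side. The spool is on top of the stool.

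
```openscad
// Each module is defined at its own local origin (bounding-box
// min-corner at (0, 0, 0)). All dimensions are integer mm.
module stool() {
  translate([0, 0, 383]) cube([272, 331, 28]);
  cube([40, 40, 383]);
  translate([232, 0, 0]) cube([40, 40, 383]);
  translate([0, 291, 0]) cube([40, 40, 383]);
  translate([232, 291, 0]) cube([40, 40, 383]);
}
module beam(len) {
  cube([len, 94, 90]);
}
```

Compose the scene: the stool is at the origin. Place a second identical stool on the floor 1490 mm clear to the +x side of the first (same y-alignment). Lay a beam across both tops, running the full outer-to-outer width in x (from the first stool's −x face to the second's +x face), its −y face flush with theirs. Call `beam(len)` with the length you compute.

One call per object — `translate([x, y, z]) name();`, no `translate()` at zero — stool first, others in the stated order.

stool();
translate([1762, 0, 0]) stool();
translate([0, 0, 411]) beam(2034);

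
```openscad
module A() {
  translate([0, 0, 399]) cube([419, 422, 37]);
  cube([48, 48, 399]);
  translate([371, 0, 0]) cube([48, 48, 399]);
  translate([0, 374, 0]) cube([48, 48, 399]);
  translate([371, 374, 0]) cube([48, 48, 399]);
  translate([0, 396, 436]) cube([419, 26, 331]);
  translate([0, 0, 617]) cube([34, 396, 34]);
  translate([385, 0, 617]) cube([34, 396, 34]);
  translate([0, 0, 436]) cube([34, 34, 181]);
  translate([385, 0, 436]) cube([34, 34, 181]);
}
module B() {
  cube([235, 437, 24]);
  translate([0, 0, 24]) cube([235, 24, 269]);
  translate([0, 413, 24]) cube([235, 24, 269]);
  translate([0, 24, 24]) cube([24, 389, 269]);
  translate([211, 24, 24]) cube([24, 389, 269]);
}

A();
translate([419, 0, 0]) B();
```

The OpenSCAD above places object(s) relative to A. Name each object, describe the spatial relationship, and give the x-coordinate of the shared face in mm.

A is a chair. B is an open box. The open box is against the chair's +x side, with their −y faces flush. The x-coordinate of the shared face is 419 mm.

The chair's +x face and the open box's −x face are both at x = 419 mm.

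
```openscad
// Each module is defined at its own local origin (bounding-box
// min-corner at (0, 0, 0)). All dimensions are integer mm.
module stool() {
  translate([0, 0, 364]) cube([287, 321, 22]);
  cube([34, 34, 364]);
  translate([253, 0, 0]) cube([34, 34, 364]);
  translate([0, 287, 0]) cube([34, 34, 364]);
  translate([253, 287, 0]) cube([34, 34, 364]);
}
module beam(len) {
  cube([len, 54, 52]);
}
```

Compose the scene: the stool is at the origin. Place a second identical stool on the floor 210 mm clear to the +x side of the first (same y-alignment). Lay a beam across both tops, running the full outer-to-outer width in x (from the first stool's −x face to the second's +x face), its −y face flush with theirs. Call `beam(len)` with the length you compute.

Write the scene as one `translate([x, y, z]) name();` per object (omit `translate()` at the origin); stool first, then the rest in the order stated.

stool();
translate([497, 0, 0]) stool();
translate([0, 0, 386]) beam(784);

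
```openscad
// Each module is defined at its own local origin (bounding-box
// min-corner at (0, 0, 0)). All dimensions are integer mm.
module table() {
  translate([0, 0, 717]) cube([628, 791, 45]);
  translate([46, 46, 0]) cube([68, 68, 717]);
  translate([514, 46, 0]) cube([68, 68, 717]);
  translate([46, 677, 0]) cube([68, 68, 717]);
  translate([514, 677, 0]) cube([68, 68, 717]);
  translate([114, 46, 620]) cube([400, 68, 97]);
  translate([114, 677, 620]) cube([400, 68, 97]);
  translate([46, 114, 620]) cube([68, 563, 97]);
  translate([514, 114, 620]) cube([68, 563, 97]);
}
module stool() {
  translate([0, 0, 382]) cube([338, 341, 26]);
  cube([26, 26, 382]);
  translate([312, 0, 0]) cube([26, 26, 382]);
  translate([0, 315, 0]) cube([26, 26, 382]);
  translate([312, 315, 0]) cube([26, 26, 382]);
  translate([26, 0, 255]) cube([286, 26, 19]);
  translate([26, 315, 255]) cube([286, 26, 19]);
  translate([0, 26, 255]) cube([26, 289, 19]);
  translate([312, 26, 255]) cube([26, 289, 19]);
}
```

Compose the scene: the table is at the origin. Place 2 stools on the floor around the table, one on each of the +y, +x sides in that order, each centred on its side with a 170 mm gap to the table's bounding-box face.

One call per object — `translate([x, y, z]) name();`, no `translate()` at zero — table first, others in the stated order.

table();
translate([145, 961, 0]) stool();
translate([798, 225, 0]) stool();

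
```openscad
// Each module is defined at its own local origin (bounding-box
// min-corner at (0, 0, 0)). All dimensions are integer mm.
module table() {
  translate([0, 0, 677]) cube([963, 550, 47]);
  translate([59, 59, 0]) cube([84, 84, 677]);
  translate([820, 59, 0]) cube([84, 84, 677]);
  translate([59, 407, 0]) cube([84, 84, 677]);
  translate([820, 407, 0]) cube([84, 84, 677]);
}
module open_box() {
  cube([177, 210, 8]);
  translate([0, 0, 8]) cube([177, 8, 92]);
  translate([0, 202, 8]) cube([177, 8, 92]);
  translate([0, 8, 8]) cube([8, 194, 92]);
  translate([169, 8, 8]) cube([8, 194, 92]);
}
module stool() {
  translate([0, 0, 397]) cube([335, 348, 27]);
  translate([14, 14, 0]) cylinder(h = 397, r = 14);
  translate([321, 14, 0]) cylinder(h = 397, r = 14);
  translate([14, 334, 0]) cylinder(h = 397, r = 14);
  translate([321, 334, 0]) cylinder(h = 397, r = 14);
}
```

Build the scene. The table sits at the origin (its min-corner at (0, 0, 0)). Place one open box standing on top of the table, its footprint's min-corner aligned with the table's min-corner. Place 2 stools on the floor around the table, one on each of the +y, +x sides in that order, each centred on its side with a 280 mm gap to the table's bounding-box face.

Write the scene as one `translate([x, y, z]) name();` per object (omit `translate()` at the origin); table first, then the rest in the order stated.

table();
translate([0, 0, 724]) open_box();
translate([314, 830, 0]) stool();
translate([1243, 101, 0]) stool();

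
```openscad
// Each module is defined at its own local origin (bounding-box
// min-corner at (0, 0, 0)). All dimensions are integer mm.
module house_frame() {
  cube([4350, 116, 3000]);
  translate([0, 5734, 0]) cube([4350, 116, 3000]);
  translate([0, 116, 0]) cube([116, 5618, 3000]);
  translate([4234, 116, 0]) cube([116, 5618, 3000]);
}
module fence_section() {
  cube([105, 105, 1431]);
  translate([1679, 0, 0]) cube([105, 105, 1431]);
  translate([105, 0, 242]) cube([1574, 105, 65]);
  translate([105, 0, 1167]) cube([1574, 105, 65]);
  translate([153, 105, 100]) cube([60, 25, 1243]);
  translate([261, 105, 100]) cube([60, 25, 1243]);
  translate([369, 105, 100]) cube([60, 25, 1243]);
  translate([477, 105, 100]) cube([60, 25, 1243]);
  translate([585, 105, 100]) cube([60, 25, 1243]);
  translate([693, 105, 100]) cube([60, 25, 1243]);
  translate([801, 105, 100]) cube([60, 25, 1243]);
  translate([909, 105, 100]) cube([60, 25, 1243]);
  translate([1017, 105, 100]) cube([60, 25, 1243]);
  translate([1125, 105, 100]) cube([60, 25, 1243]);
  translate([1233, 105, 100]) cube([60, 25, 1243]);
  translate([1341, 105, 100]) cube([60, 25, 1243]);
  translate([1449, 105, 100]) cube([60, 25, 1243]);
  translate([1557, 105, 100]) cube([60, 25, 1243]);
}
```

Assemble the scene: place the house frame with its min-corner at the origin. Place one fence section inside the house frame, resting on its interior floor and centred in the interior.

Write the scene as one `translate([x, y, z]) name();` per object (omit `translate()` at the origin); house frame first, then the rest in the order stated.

house_frame();
translate([1283, 2860, 0]) fence_section();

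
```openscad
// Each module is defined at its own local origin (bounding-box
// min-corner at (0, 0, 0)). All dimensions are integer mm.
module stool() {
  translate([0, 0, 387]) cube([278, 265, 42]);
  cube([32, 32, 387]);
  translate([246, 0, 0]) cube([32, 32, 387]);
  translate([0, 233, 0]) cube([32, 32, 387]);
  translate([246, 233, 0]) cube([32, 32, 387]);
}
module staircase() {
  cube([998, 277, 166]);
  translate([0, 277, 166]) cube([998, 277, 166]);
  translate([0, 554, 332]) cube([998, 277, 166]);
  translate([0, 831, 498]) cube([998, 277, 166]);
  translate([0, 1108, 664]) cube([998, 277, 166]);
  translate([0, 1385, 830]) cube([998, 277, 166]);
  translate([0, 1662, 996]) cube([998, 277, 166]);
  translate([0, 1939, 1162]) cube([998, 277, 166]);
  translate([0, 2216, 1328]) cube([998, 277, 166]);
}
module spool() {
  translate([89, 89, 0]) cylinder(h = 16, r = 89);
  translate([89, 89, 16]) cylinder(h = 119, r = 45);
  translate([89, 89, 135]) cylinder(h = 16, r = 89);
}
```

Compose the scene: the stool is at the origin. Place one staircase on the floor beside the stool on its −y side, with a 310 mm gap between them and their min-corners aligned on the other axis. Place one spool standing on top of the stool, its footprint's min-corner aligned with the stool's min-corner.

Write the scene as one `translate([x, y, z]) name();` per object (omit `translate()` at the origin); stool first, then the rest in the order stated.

stool();
translate([0, -2803, 0]) staircase();
translate([0, 0, 429]) spool();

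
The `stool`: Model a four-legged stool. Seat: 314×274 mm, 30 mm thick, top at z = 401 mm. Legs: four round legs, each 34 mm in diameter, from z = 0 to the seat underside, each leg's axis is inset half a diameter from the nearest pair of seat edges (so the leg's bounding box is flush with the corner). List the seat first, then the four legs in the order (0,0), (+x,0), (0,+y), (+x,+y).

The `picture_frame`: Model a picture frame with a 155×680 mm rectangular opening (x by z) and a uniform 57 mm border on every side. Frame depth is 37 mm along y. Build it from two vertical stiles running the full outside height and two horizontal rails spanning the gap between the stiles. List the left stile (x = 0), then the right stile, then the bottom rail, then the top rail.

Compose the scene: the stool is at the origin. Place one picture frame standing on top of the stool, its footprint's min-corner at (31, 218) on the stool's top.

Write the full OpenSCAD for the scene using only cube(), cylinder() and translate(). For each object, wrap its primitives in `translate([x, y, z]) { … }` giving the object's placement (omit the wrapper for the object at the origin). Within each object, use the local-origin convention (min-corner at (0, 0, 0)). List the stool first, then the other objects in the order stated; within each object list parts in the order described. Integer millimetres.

translate([0, 0, 371]) cube([314, 274, 30]);
translate([17, 17, 0]) cylinder(h = 371, r = 17);
translate([297, 17, 0]) cylinder(h = 371, r = 17);
translate([17, 257, 0]) cylinder(h = 371, r = 17);
translate([297, 257, 0]) cylinder(h = 371, r = 17);
translate([31, 218, 401]) {
  cube([57, 37, 794]);
  translate([212, 0, 0]) cube([57, 37, 794]);
  translate([57, 0, 0]) cube([155, 37, 57]);
  translate([57, 0, 737]) cube([155, 37, 57]);
}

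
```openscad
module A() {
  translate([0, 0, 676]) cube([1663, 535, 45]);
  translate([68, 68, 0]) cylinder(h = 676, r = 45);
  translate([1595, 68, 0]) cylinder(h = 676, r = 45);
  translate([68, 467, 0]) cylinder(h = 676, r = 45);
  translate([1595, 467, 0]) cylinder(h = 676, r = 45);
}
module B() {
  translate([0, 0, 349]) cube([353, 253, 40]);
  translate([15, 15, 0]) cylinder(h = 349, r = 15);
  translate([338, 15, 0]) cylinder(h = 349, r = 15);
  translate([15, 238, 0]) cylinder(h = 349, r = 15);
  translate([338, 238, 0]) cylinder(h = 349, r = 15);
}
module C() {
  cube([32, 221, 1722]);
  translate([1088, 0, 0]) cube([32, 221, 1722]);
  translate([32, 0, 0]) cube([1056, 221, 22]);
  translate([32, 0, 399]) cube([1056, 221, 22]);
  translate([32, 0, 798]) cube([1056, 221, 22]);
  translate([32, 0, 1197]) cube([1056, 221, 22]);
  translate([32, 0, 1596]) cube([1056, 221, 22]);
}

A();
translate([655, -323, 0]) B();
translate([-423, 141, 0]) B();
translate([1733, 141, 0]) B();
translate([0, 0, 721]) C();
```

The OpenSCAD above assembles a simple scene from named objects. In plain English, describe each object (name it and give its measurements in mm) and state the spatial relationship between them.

A is a table: top 1663 mm (x) × 535 mm (y), 45 mm thick, upper face at z = 721 mm, on four round legs of 90 mm diameter, each leg's bounding box inset 23 mm from the nearest pair of top edges, running from z = 0 to the bottom of the top.

B is a simple wooden stool: a rectangular seat 353 mm (x) by 253 mm (y), 40 mm thick, top face at z = 389 mm, on four round legs, each 30 mm in diameter. The legs rest on z = 0, each leg's axis is inset half a diameter from the nearest pair of seat edges (so the leg's bounding box is flush with the corner).

C is a bookshelf 1120 mm wide overall, 221 mm deep and 1722 mm tall. The two sides are 32 mm thick vertical panels. 5 horizontal shelves of 22 mm thickness span between the inner faces of the sides; the lowest shelf sits on the floor and shelves are stacked with a clear vertical gap of 377 mm between each pair.

Three stools sit around the table at the −y, −x, +x sides. The bookshelf is on top of the table.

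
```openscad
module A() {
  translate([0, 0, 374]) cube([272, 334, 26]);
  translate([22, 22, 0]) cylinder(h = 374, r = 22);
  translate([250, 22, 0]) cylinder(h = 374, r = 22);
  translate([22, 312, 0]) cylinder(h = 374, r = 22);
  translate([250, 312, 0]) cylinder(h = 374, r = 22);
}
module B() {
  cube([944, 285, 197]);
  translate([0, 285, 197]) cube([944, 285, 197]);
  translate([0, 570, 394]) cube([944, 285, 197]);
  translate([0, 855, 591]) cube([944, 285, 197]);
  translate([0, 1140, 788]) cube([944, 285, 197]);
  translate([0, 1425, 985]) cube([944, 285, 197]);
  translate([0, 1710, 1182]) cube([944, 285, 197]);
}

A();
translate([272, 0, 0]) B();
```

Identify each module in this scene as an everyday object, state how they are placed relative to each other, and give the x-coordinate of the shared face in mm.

The stool's +x face and the staircase's −x face are both at x = 272 mm.

A is a stool. B is a staircase. The staircase is against the stool's +x side, with their −y faces flush. The x-coordinate of the shared face is 272 mm.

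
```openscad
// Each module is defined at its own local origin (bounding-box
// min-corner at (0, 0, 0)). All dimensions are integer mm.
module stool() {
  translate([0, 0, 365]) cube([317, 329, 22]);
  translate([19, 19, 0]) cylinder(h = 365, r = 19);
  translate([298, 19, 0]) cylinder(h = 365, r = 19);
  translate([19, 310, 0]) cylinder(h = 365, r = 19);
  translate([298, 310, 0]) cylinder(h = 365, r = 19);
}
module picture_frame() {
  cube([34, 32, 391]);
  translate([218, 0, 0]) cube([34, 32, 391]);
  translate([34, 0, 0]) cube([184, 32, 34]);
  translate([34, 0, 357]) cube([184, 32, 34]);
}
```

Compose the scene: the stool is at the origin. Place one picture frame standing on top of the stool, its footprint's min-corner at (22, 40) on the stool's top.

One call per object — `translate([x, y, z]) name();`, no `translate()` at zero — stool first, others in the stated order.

stool();
translate([22, 40, 387]) picture_frame();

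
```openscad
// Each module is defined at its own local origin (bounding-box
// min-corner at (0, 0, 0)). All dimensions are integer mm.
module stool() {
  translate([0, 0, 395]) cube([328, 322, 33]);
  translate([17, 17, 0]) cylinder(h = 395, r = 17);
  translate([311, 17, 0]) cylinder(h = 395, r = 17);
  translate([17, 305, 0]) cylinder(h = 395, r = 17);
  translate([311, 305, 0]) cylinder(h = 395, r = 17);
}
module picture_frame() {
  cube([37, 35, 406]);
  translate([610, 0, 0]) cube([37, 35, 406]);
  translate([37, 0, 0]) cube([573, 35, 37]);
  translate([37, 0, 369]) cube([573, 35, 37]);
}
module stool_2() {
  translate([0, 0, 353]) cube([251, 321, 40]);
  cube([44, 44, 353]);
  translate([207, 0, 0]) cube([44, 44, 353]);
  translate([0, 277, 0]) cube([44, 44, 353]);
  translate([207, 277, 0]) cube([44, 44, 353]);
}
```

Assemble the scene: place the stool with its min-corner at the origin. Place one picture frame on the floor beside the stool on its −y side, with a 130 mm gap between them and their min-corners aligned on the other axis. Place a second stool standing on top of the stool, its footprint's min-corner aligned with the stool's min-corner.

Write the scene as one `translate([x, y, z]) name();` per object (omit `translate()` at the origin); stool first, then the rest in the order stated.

stool();
translate([0, -165, 0]) picture_frame();
translate([0, 0, 428]) stool_2();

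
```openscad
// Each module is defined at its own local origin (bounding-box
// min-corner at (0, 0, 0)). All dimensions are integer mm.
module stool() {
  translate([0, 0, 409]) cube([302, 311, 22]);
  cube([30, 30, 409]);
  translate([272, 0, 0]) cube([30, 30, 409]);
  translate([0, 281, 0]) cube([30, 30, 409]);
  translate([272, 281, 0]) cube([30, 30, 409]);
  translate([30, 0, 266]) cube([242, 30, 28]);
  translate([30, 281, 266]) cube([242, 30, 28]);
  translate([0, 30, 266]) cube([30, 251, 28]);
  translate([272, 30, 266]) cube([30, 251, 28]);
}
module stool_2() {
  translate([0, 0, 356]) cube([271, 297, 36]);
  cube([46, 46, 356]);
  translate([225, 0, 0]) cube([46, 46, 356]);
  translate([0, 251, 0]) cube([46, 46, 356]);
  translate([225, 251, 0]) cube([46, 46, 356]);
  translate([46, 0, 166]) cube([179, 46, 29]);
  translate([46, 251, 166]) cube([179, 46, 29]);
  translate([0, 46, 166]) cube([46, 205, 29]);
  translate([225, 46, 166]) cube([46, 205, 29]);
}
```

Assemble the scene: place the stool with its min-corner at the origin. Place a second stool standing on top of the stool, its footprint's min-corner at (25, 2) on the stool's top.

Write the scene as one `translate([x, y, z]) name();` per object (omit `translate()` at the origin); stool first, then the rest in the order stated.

stool();
translate([25, 2, 431]) stool_2();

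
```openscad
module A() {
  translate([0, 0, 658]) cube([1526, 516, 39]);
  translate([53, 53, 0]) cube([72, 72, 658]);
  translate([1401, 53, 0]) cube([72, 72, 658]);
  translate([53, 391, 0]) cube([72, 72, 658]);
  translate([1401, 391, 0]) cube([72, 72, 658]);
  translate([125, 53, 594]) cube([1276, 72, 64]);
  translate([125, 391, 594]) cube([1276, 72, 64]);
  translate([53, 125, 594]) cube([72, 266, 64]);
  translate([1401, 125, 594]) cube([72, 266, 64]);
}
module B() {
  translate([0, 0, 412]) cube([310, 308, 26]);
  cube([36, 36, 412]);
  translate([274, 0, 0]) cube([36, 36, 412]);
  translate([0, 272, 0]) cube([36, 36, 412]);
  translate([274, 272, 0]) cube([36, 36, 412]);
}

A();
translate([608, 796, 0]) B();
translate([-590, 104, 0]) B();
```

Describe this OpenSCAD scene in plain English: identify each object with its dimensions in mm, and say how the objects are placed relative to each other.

A is a rectangular dining table. The top is 1526×516×39 mm with its upper surface at z = 697 mm. It stands on four 72×72 mm square legs, each inset 53 mm from the nearest pair of top edges, running from the floor to the underside of the top. Four apron rails, 72 mm thick and 64 mm tall, run between adjacent legs with their top edges flush with the underside of the top and their outer faces flush with the legs' outer faces.

B is a simple wooden stool: a rectangular seat 310 mm (x) by 308 mm (y), 26 mm thick, top face at z = 438 mm, on four square legs, each 36×36 mm in cross-section. The legs rest on z = 0, each flush with a corner of the seat.

Two stools sit around the table at the +y, −x sides.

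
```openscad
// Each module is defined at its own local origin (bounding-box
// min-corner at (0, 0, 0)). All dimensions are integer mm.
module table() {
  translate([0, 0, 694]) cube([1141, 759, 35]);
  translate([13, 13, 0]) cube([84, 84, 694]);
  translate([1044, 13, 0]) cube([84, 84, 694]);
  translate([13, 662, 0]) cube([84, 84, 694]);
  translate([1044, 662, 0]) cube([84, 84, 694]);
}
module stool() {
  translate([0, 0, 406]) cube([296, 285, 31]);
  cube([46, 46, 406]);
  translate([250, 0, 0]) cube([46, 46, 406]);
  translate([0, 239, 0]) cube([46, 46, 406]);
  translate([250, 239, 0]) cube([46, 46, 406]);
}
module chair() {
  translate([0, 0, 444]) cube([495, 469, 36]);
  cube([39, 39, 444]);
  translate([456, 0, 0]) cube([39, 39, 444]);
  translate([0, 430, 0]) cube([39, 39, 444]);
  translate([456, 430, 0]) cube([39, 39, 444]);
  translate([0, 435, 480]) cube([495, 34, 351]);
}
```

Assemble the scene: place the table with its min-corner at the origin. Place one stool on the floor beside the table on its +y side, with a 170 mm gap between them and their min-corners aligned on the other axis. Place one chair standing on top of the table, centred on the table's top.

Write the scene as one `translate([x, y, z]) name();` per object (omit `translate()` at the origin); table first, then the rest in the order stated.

table();
translate([0, 929, 0]) stool();
translate([323, 145, 729]) chair();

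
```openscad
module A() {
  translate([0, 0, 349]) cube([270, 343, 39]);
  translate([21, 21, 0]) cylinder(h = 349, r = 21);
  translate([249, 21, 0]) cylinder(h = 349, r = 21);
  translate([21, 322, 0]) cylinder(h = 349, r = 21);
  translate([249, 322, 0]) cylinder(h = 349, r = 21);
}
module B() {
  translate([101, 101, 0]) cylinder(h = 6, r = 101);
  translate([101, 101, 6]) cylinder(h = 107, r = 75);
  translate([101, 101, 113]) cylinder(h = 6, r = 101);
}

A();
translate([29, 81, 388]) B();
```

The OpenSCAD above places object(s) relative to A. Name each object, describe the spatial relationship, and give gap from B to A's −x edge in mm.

A is a stool. B is a spool. The spool is on top of the stool. The gap from the spool to the stool's −x edge is 29 mm.

The spool's min-x is at 29; the stool's min-x is 0; gap = 29 mm.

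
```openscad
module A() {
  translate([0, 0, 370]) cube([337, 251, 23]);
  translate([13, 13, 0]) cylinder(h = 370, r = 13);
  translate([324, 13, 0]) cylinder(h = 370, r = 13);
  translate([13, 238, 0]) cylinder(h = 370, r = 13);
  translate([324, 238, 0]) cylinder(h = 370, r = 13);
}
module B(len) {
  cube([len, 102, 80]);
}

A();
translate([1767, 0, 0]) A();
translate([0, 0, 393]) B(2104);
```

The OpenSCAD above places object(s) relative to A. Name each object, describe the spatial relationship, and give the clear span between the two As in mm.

A is a stool. B is a beam. A beam spans the tops of two stools. The clear span between the two stools is 1430 mm.

Second stool starts at x = 1767; first ends at x = 337; clear span = 1767 − 337 = 1430 mm.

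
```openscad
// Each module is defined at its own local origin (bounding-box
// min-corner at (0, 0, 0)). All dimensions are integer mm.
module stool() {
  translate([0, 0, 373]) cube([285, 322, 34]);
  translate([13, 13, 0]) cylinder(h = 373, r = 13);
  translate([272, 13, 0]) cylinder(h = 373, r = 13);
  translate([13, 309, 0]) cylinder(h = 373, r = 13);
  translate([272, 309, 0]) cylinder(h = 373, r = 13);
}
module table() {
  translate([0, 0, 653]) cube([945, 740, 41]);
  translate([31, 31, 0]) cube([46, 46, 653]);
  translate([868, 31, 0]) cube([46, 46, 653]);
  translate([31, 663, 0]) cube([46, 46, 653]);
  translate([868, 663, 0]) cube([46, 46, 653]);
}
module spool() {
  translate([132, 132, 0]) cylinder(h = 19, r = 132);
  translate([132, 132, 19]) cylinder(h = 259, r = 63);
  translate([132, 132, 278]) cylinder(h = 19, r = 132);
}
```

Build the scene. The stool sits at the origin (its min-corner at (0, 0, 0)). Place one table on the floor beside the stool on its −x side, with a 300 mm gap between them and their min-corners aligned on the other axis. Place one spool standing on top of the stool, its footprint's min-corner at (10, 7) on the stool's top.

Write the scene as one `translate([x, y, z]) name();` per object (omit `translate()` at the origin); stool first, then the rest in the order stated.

stool();
translate([-1245, 0, 0]) table();
translate([10, 7, 407]) spool();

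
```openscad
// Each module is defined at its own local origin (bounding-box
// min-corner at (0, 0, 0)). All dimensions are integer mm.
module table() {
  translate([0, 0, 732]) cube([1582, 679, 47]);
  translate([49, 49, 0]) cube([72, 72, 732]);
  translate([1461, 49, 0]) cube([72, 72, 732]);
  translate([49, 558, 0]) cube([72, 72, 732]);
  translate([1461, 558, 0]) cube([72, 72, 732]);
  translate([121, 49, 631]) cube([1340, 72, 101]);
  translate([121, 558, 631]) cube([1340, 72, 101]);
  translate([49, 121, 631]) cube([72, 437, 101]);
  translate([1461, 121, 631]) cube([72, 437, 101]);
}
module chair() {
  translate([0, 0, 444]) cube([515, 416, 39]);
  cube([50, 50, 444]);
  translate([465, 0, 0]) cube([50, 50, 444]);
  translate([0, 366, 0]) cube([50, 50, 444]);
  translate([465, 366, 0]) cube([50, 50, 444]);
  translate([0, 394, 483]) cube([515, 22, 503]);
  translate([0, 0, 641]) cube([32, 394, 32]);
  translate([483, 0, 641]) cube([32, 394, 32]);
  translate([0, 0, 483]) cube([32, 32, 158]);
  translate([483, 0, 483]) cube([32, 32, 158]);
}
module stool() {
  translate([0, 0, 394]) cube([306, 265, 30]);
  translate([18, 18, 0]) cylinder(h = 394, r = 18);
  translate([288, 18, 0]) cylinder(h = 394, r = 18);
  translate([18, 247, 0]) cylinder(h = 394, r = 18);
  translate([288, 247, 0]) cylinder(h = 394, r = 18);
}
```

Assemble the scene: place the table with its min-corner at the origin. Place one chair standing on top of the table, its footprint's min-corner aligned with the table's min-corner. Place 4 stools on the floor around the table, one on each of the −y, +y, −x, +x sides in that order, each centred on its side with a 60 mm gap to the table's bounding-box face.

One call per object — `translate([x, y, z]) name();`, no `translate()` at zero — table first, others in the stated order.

table();
translate([0, 0, 779]) chair();
translate([638, -325, 0]) stool();
translate([638, 739, 0]) stool();
translate([-366, 207, 0]) stool();
translate([1642, 207, 0]) stool();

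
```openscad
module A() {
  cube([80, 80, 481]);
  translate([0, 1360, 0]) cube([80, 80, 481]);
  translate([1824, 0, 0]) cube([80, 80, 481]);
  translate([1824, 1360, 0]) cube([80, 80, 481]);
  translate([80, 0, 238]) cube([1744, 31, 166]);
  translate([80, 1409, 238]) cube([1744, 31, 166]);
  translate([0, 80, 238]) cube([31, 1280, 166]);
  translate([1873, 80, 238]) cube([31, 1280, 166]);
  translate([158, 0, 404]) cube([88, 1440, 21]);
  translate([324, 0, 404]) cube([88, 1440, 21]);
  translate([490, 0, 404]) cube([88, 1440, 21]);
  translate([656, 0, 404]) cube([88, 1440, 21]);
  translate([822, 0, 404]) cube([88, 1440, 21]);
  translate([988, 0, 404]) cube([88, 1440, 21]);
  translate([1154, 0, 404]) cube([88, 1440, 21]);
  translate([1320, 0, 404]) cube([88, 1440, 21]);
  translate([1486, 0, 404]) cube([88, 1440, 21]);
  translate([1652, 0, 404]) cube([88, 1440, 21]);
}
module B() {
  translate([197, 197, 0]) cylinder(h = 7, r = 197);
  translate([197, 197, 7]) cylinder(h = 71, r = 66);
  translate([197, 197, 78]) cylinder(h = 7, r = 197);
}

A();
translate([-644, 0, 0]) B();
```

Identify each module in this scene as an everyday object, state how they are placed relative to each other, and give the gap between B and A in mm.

The spool's nearest face is 250 mm from the bed frame's −x face.

A is a bed frame. B is a spool. The spool is on the floor beside the bed frame on its −x side. The gap between the spool and the bed frame is 250 mm.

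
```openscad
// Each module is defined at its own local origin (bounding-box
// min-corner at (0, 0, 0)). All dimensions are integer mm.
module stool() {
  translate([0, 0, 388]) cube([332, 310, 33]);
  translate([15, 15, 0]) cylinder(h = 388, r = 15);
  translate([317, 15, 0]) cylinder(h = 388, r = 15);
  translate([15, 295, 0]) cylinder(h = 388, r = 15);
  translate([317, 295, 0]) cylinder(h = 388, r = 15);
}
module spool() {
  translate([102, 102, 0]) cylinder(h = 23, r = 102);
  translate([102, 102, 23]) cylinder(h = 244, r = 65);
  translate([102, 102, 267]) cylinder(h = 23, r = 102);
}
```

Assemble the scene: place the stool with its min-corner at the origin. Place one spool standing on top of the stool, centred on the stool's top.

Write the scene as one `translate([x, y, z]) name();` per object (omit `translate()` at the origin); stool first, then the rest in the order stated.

stool();
translate([64, 53, 421]) spool();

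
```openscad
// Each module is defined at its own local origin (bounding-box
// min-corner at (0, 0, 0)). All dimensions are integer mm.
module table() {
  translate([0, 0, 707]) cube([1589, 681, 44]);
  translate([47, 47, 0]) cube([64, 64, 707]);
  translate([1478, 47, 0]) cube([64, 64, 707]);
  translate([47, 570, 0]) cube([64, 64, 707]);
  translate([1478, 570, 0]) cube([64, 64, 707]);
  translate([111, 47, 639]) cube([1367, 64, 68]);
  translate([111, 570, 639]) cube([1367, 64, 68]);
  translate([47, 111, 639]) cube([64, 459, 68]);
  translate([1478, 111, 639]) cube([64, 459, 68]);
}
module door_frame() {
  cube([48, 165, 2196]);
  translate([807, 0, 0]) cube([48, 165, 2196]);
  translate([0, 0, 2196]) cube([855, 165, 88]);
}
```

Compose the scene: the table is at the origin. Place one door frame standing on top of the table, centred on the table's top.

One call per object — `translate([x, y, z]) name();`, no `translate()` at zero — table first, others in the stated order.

table();
translate([367, 258, 751]) door_frame();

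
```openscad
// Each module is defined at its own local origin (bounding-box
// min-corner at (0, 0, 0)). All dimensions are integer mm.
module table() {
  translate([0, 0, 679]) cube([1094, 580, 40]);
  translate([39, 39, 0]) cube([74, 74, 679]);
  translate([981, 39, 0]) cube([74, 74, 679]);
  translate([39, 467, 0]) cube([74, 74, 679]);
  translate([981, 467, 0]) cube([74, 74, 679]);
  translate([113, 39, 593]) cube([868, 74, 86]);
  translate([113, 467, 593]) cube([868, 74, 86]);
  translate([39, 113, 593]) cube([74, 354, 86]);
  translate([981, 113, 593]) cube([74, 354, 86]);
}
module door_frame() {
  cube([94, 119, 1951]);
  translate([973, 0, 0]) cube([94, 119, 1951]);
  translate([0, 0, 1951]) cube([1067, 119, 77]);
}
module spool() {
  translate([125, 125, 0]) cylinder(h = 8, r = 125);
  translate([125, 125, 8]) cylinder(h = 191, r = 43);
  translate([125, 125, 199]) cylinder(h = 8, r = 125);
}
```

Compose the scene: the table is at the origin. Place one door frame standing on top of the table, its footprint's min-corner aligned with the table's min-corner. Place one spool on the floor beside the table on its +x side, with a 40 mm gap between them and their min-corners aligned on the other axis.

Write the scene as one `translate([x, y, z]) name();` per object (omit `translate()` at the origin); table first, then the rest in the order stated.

table();
translate([0, 0, 719]) door_frame();
translate([1134, 0, 0]) spool();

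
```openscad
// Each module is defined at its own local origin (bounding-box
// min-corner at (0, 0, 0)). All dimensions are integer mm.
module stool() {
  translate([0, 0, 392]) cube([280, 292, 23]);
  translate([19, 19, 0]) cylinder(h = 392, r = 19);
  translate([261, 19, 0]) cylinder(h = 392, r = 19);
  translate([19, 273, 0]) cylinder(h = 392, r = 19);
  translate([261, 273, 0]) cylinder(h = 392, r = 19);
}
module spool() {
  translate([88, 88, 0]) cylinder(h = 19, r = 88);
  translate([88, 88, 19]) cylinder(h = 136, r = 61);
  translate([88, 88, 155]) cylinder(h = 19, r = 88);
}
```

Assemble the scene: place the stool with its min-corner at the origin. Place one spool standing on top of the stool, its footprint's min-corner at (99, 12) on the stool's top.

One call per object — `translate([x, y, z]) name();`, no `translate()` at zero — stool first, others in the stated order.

stool();
translate([99, 12, 415]) spool();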